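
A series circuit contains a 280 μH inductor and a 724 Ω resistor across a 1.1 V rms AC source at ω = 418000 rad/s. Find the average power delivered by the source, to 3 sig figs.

X_L = ωL = 117 Ω
Z = 724 + j117 Ω
|Z| = √(724² + 117²) = 733 Ω
∠Z = arctan(117/724) = 9.18°
I = V/|Z| = 1.50 mA
P = VI cos φ = 1.1 × 0.00150 × cos(9.18°) = 1.63 mW

1.63 mW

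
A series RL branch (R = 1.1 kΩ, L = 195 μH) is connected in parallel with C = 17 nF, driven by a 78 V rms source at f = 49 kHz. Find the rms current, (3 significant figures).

ω = 2πf = 307900 rad/s
X_L = ωL = 60.0 Ω
X_C = 1/(ωC) = 191 Ω
Branch 1 (R+jX_L): Z₁ = 1100 + j60.0 Ω, |Z₁| = 1100 Ω
Branch 2 (−jX_C): Z₂ = −j191 Ω
Parallel: Z = Z₁Z₂/(Z₁+Z₂), |Z| = 190 Ω, ∠Z = -80.1°
I = V/|Z| = 78/190 = 411 mA

411 mA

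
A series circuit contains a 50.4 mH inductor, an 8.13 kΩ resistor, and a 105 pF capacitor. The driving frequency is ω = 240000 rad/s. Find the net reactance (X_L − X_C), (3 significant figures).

X_L = ωL = 12100 Ω
X_C = 1/(ωC) = 39700 Ω
X = 12100 − 39700 = -27600 Ω

-27600 Ω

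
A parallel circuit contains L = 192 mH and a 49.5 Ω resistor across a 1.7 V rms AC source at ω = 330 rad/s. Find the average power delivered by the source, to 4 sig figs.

X_L = ωL = 63.36 Ω
Parallel: admittances add. Y = 1/R + 1/(jωL)
Y = (0.02020 − j0.01578) S
|Y| = 0.02564 S → |Z| = 1/|Y| = 39.01 Ω, ∠Z = −∠Y = 38.00°
I = V/|Z| = 43.58 mA
P = VI cos φ = 1.7 × 0.04358 × cos(38.00°) = 58.38 mW

58.38 mW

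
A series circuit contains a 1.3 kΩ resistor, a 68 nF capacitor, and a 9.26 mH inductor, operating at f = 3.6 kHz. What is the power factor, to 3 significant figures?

ω = 2πf = 22620 rad/s
X_L = ωL = 209 Ω
X_C = 1/(ωC) = 650 Ω
Net reactance X = X_L − X_C = -441 Ω
Z = 1300 − j441 Ω
|Z| = √(1300² + 441²) = 1370 Ω
∠Z = arctan(-441/1300) = -18.7°
cos φ = cos(-18.7°) = 0.947

0.947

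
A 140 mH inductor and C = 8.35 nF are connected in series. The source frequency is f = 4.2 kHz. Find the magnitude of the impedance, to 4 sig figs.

843.7 Ω

ω = 2πf = 26390 rad/s
X_L = ωL = 3695 Ω
X_C = 1/(ωC) = 4538 Ω
Net reactance X = X_L − X_C = -843.7 Ω
Z = − j843.7 Ω
|Z| = √(0² + 843.7²) = 843.7 Ω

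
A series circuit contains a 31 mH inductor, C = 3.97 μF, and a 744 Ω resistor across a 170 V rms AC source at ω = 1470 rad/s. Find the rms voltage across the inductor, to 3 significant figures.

10.3 V

X_L = ωL = 45.6 Ω
X_C = 1/(ωC) = 171 Ω
Net reactance X = X_L − X_C = -126 Ω
Z = 744 − j126 Ω
|Z| = √(744² + 126²) = 755 Ω
I = V/|Z| = 225 mA
V_L = I·|Z_L| = 0.225 × 45.6 = 10.3 V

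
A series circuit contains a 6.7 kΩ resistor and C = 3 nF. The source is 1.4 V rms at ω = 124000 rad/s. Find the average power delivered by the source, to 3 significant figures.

252 μW

X_C = 1/(ωC) = 2690 Ω
Z = 6700 − j2690 Ω
|Z| = √(6700² + 2690²) = 7220 Ω
∠Z = arctan(-2690/6700) = -21.9°
I = V/|Z| = 194 μA
P = VI cos φ = 1.4 × 0.000194 × cos(-21.9°) = 252 μW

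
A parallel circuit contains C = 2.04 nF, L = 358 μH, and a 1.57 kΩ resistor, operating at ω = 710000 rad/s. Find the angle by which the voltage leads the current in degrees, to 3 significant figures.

X_L = ωL = 254 Ω
X_C = 1/(ωC) = 690 Ω
Parallel: admittances add. Y = 1/R + 1/(jωL) + jωC
Y = (0.000637 − j0.00249) S
|Y| = 0.00257 S → |Z| = 1/|Y| = 390 Ω, ∠Z = −∠Y = 75.6°

75.6°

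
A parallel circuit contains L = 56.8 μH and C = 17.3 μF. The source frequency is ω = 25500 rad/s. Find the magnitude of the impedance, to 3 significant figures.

X_L = ωL = 1.45 Ω
X_C = 1/(ωC) = 2.27 Ω
Parallel: admittances add. Y = 1/(jωL) + jωC
Y = (0 − j0.249) S
|Y| = 0.249 S → |Z| = 1/|Y| = 4.01 Ω, ∠Z = −∠Y = 90.0°

4.01 Ω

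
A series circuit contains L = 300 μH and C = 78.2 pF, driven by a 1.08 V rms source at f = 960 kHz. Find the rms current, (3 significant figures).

ω = 2πf = 6.032e+06 rad/s
X_L = ωL = 1810 Ω
X_C = 1/(ωC) = 2120 Ω
Net reactance X = X_L − X_C = -310 Ω
Z = − j310 Ω
|Z| = √(0² + 310²) = 310 Ω
I = V/|Z| = 1.08/310 = 3.48 mA

3.48 mA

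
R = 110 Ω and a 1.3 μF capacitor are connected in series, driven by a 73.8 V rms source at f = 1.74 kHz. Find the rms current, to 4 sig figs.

565.2 mA

ω = 2πf = 10930 rad/s
X_C = 1/(ωC) = 70.36 Ω
Z = 110.0 − j70.36 Ω
|Z| = √(110.0² + 70.36²) = 130.6 Ω
I = V/|Z| = 73.8/130.6 = 565.2 mA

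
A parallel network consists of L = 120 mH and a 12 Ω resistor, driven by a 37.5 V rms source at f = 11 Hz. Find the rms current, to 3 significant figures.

5.50 A

ω = 2πf = 69.12 rad/s
X_L = ωL = 8.29 Ω
Parallel: admittances add. Y = 1/R + 1/(jωL)
Y = (0.0833 − j0.121) S
|Y| = 0.147 S → |Z| = 1/|Y| = 6.82 Ω, ∠Z = −∠Y = 55.3°
I = V/|Z| = 37.5/6.82 = 5.50 A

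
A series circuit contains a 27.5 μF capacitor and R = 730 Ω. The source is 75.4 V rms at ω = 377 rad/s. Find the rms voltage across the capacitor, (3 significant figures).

X_C = 1/(ωC) = 96.5 Ω
Z = 730 − j96.5 Ω
|Z| = √(730² + 96.5²) = 736 Ω
I = V/|Z| = 102 mA
V_C = I·|Z_C| = 0.102 × 96.5 = 9.88 V

9.88 V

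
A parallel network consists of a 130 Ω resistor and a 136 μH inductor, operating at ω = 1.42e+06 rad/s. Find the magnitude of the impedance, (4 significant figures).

107.8 Ω

X_L = ωL = 193.1 Ω
Parallel: admittances add. Y = 1/R + 1/(jωL)
Y = (0.007692 − j0.005178) S
|Y| = 0.009273 S → |Z| = 1/|Y| = 107.8 Ω, ∠Z = −∠Y = 33.95°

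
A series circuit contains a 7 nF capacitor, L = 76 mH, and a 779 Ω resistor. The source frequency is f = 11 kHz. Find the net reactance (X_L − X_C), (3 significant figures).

3190 Ω

ω = 2πf = 69120 rad/s
X_L = ωL = 5250 Ω
X_C = 1/(ωC) = 2070 Ω
X = 5250 − 2070 = 3190 Ω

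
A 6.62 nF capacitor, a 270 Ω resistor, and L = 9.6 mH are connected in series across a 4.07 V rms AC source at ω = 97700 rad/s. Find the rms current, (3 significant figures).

X_L = ωL = 938 Ω
X_C = 1/(ωC) = 1550 Ω
Net reactance X = X_L − X_C = -608 Ω
Z = 270 − j608 Ω
|Z| = √(270² + 608²) = 665 Ω
I = V/|Z| = 4.07/665 = 6.12 mA

6.12 mA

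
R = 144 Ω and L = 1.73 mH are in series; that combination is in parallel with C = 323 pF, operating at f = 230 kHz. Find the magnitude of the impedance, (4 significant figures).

ω = 2πf = 1.445e+06 rad/s
X_L = ωL = 2500 Ω
X_C = 1/(ωC) = 2142 Ω
Branch 1 (R+jX_L): Z₁ = 144.0 + j2500 Ω, |Z₁| = 2504 Ω
Branch 2 (−jX_C): Z₂ = −j2142 Ω
Parallel: Z = Z₁Z₂/(Z₁+Z₂), |Z| = 13910 Ω, ∠Z = -71.37°

13910 Ω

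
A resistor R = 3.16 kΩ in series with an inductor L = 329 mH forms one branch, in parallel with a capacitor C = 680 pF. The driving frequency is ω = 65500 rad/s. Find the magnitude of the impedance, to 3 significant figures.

X_L = ωL = 21500 Ω
X_C = 1/(ωC) = 22500 Ω
Branch 1 (R+jX_L): Z₁ = 3160 + j21500 Ω, |Z₁| = 21800 Ω
Branch 2 (−jX_C): Z₂ = −j22500 Ω
Parallel: Z = Z₁Z₂/(Z₁+Z₂), |Z| = 149000 Ω, ∠Z = 7.59°

149000 Ω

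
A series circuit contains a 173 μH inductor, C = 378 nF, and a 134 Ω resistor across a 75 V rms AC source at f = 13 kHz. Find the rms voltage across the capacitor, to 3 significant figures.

18.0 V

ω = 2πf = 81680 rad/s
X_L = ωL = 14.1 Ω
X_C = 1/(ωC) = 32.4 Ω
Net reactance X = X_L − X_C = -18.3 Ω
Z = 134 − j18.3 Ω
|Z| = √(134² + 18.3²) = 135 Ω
I = V/|Z| = 555 mA
V_C = I·|Z_C| = 0.555 × 32.4 = 18.0 V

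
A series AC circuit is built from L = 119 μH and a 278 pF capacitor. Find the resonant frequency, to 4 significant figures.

ω₀ = 1/√(LC) = 1/√(0.000119 × 2.78e-10) = 5.498e+06 rad/s
f₀ = ω₀/(2π) = 875.0 kHz

875.0 kHz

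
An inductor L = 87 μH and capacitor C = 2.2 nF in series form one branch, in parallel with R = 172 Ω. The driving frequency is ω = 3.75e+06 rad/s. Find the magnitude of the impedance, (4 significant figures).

131.8 Ω

X_L = ωL = 326.2 Ω
X_C = 1/(ωC) = 121.2 Ω
Branch 1: Z₁ = R = 172.0 Ω
Branch 2 (series LC): Z₂ = j(X_L − X_C) = j205.0 Ω
Parallel: Z = Z₁Z₂/(Z₁+Z₂), |Z| = 131.8 Ω, ∠Z = 39.99°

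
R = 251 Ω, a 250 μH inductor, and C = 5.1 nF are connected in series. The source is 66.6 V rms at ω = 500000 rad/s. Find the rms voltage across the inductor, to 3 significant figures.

22.7 V

X_L = ωL = 125 Ω
X_C = 1/(ωC) = 392 Ω
Net reactance X = X_L − X_C = -267 Ω
Z = 251 − j267 Ω
|Z| = √(251² + 267²) = 367 Ω
I = V/|Z| = 182 mA
V_L = I·|Z_L| = 0.182 × 125 = 22.7 V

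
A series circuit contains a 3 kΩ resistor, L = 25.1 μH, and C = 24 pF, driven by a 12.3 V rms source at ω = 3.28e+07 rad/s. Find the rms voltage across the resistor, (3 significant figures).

X_L = ωL = 823 Ω
X_C = 1/(ωC) = 1270 Ω
Net reactance X = X_L − X_C = -447 Ω
Z = 3000 − j447 Ω
|Z| = √(3000² + 447²) = 3030 Ω
I = V/|Z| = 4.06 mA
V_R = I·|Z_R| = 0.00406 × 3000 = 12.2 V

12.2 V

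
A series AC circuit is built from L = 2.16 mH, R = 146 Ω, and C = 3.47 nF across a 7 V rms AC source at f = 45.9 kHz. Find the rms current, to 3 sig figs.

17.3 mA

ω = 2πf = 288400 rad/s
X_L = ωL = 623 Ω
X_C = 1/(ωC) = 999 Ω
Net reactance X = X_L − X_C = -376 Ω
Z = 146 − j376 Ω
|Z| = √(146² + 376²) = 404 Ω
I = V/|Z| = 7/404 = 17.3 mA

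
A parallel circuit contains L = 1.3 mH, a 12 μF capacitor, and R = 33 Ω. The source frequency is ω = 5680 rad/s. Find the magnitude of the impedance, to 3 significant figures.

X_L = ωL = 7.38 Ω
X_C = 1/(ωC) = 14.7 Ω
Parallel: admittances add. Y = 1/R + 1/(jωL) + jωC
Y = (0.0303 − j0.0673) S
|Y| = 0.0738 S → |Z| = 1/|Y| = 13.6 Ω, ∠Z = −∠Y = 65.7°

13.6 Ω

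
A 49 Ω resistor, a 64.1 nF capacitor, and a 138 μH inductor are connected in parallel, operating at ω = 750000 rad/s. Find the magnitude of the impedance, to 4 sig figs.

X_L = ωL = 103.5 Ω
X_C = 1/(ωC) = 20.80 Ω
Parallel: admittances add. Y = 1/R + 1/(jωL) + jωC
Y = (0.02041 + j0.03841) S
|Y| = 0.04350 S → |Z| = 1/|Y| = 22.99 Ω, ∠Z = −∠Y = -62.02°

22.99 Ω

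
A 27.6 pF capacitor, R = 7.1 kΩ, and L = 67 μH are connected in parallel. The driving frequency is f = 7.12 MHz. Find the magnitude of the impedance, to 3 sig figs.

1100 Ω

ω = 2πf = 4.474e+07 rad/s
X_L = ωL = 3000 Ω
X_C = 1/(ωC) = 810 Ω
Parallel: admittances add. Y = 1/R + 1/(jωL) + jωC
Y = (0.000141 + j0.000901) S
|Y| = 0.000912 S → |Z| = 1/|Y| = 1100 Ω, ∠Z = −∠Y = -81.1°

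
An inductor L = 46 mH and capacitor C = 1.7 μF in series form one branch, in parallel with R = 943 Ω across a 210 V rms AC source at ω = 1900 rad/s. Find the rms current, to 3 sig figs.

971 mA

X_L = ωL = 87.4 Ω
X_C = 1/(ωC) = 310 Ω
Branch 1: Z₁ = R = 943 Ω
Branch 2 (series LC): Z₂ = j(X_L − X_C) = −j222 Ω
Parallel: Z = Z₁Z₂/(Z₁+Z₂), |Z| = 216 Ω, ∠Z = -76.7°
I = V/|Z| = 210/216 = 971 mA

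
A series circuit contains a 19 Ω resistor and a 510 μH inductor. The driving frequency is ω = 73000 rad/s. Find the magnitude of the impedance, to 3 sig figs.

41.8 Ω

X_L = ωL = 37.2 Ω
Z = 19.0 + j37.2 Ω
|Z| = √(19.0² + 37.2²) = 41.8 Ω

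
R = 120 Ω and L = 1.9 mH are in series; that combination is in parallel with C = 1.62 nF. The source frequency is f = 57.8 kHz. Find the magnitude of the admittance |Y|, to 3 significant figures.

854 μS

ω = 2πf = 363200 rad/s
X_L = ωL = 690 Ω
X_C = 1/(ωC) = 1700 Ω
Branch 1 (R+jX_L): Z₁ = 120 + j690 Ω, |Z₁| = 700 Ω
Branch 2 (−jX_C): Z₂ = −j1700 Ω
Parallel: Z = Z₁Z₂/(Z₁+Z₂), |Z| = 1170 Ω, ∠Z = 73.4°
|Y| = 1/|Z| = 854 μS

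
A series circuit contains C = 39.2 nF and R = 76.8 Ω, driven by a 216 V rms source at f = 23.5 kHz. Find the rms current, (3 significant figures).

1.14 A

ω = 2πf = 147700 rad/s
X_C = 1/(ωC) = 173 Ω
Z = 76.8 − j173 Ω
|Z| = √(76.8² + 173²) = 189 Ω
I = V/|Z| = 216/189 = 1.14 A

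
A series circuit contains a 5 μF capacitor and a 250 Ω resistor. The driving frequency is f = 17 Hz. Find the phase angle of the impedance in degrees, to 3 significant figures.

-82.4°

ω = 2πf = 106.8 rad/s
X_C = 1/(ωC) = 1870 Ω
Z = 250 − j1870 Ω
|Z| = √(250² + 1870²) = 1890 Ω
∠Z = arctan(-1870/250) = -82.4°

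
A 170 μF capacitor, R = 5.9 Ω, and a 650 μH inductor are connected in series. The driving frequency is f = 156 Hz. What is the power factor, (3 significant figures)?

ω = 2πf = 980.2 rad/s
X_L = ωL = 0.637 Ω
X_C = 1/(ωC) = 6.00 Ω
Net reactance X = X_L − X_C = -5.36 Ω
Z = 5.90 − j5.36 Ω
|Z| = √(5.90² + 5.36²) = 7.97 Ω
∠Z = arctan(-5.36/5.90) = -42.3°
cos φ = cos(-42.3°) = 0.740

0.740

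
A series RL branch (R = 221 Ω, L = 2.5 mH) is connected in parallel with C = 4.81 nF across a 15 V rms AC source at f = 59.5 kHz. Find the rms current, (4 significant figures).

ω = 2πf = 373800 rad/s
X_L = ωL = 934.6 Ω
X_C = 1/(ωC) = 556.1 Ω
Branch 1 (R+jX_L): Z₁ = 221.0 + j934.6 Ω, |Z₁| = 960.4 Ω
Branch 2 (−jX_C): Z₂ = −j556.1 Ω
Parallel: Z = Z₁Z₂/(Z₁+Z₂), |Z| = 1219 Ω, ∠Z = -73.02°
I = V/|Z| = 15/1219 = 12.31 mA

12.31 mA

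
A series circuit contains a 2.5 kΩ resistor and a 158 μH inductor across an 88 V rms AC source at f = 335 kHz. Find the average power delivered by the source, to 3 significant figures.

ω = 2πf = 2.105e+06 rad/s
X_L = ωL = 333 Ω
Z = 2500 + j333 Ω
|Z| = √(2500² + 333²) = 2520 Ω
∠Z = arctan(333/2500) = 7.58°
I = V/|Z| = 34.9 mA
P = VI cos φ = 88 × 0.0349 × cos(7.58°) = 3.04 W

3.04 W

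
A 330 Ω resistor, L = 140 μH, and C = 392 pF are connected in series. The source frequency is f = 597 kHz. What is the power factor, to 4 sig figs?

0.9052

ω = 2πf = 3.751e+06 rad/s
X_L = ωL = 525.1 Ω
X_C = 1/(ωC) = 680.1 Ω
Net reactance X = X_L − X_C = -154.9 Ω
Z = 330.0 − j154.9 Ω
|Z| = √(330.0² + 154.9²) = 364.6 Ω
∠Z = arctan(-154.9/330.0) = -25.15°
cos φ = cos(-25.15°) = 0.9052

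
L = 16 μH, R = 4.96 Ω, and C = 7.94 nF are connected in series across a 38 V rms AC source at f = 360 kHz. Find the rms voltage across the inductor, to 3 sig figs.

ω = 2πf = 2.262e+06 rad/s
X_L = ωL = 36.2 Ω
X_C = 1/(ωC) = 55.7 Ω
Net reactance X = X_L − X_C = -19.5 Ω
Z = 4.96 − j19.5 Ω
|Z| = √(4.96² + 19.5²) = 20.1 Ω
I = V/|Z| = 1.89 A
V_L = I·|Z_L| = 1.89 × 36.2 = 68.4 V

68.4 V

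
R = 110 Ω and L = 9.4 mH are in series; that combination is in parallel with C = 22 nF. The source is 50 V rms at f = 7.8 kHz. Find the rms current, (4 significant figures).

ω = 2πf = 49010 rad/s
X_L = ωL = 460.7 Ω
X_C = 1/(ωC) = 927.5 Ω
Branch 1 (R+jX_L): Z₁ = 110.0 + j460.7 Ω, |Z₁| = 473.6 Ω
Branch 2 (−jX_C): Z₂ = −j927.5 Ω
Parallel: Z = Z₁Z₂/(Z₁+Z₂), |Z| = 916.0 Ω, ∠Z = 63.31°
I = V/|Z| = 50/916.0 = 54.59 mA

54.59 mA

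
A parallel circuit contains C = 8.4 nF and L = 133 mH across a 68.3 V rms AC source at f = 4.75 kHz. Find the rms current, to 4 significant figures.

83.87 μA

ω = 2πf = 29850 rad/s
X_L = ωL = 3969 Ω
X_C = 1/(ωC) = 3989 Ω
Parallel: admittances add. Y = 1/(jωL) + jωC
Y = (0 − j1.228e-06) S
|Y| = 1.228e-06 S → |Z| = 1/|Y| = 814300 Ω, ∠Z = −∠Y = 90.00°
I = V/|Z| = 68.3/814300 = 83.87 μA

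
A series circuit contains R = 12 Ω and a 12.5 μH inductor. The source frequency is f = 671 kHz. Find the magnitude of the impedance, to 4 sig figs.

54.05 Ω

ω = 2πf = 4.216e+06 rad/s
X_L = ωL = 52.70 Ω
Z = 12.00 + j52.70 Ω
|Z| = √(12.00² + 52.70²) = 54.05 Ω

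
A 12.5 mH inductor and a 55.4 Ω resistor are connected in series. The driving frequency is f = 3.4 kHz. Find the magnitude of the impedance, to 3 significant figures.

ω = 2πf = 21360 rad/s
X_L = ωL = 267 Ω
Z = 55.4 + j267 Ω
|Z| = √(55.4² + 267²) = 273 Ω

273 Ω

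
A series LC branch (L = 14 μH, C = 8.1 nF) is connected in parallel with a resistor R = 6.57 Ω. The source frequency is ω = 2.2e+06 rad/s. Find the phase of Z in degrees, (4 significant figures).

X_L = ωL = 30.80 Ω
X_C = 1/(ωC) = 56.12 Ω
Branch 1: Z₁ = R = 6.570 Ω
Branch 2 (series LC): Z₂ = j(X_L − X_C) = −j25.32 Ω
Parallel: Z = Z₁Z₂/(Z₁+Z₂), |Z| = 6.359 Ω, ∠Z = -14.55°

-14.55°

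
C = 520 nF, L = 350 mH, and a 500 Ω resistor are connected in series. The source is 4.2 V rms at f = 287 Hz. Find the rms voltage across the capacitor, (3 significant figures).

ω = 2πf = 1803 rad/s
X_L = ωL = 631 Ω
X_C = 1/(ωC) = 1070 Ω
Net reactance X = X_L − X_C = -435 Ω
Z = 500 − j435 Ω
|Z| = √(500² + 435²) = 663 Ω
I = V/|Z| = 6.34 mA
V_C = I·|Z_C| = 0.00634 × 1070 = 6.76 V

6.76 V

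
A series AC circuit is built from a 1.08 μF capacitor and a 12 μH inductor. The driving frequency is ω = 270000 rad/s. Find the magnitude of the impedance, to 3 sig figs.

0.189 Ω

X_L = ωL = 3.24 Ω
X_C = 1/(ωC) = 3.43 Ω
Net reactance X = X_L − X_C = -0.189 Ω
Z = − j0.189 Ω
|Z| = √(0² + 0.189²) = 0.189 Ω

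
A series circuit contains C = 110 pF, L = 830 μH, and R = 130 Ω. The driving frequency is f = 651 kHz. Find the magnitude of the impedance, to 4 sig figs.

1180 Ω

ω = 2πf = 4.09e+06 rad/s
X_L = ωL = 3395 Ω
X_C = 1/(ωC) = 2223 Ω
Net reactance X = X_L − X_C = 1172 Ω
Z = 130.0 + j1172 Ω
|Z| = √(130.0² + 1172²) = 1180 Ω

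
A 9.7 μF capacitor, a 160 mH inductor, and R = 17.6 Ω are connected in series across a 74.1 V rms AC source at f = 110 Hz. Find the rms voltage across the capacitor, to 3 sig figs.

261 V

ω = 2πf = 691.2 rad/s
X_L = ωL = 111 Ω
X_C = 1/(ωC) = 149 Ω
Net reactance X = X_L − X_C = -38.6 Ω
Z = 17.6 − j38.6 Ω
|Z| = √(17.6² + 38.6²) = 42.4 Ω
I = V/|Z| = 1.75 A
V_C = I·|Z_C| = 1.75 × 149 = 261 V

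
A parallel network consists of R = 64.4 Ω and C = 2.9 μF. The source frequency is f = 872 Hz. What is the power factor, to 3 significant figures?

0.699

ω = 2πf = 5479 rad/s
X_C = 1/(ωC) = 62.9 Ω
Parallel: admittances add. Y = 1/R + jωC
Y = (0.0155 + j0.0159) S
|Y| = 0.0222 S → |Z| = 1/|Y| = 45.0 Ω, ∠Z = −∠Y = -45.7°
cos φ = cos(-45.7°) = 0.699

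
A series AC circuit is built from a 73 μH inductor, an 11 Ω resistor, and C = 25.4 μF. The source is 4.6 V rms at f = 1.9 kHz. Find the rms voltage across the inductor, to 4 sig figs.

ω = 2πf = 11940 rad/s
X_L = ωL = 0.8715 Ω
X_C = 1/(ωC) = 3.298 Ω
Net reactance X = X_L − X_C = -2.426 Ω
Z = 11.00 − j2.426 Ω
|Z| = √(11.00² + 2.426²) = 11.26 Ω
I = V/|Z| = 408.4 mA
V_L = I·|Z_L| = 0.4084 × 0.8715 = 0.3559 V

0.3559 V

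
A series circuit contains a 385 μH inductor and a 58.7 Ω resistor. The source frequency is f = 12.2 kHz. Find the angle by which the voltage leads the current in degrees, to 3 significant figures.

ω = 2πf = 76650 rad/s
X_L = ωL = 29.5 Ω
Z = 58.7 + j29.5 Ω
|Z| = √(58.7² + 29.5²) = 65.7 Ω
∠Z = arctan(29.5/58.7) = 26.7°

26.7°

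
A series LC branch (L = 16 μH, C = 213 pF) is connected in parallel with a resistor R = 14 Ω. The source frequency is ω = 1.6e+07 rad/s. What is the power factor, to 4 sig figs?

X_L = ωL = 256.0 Ω
X_C = 1/(ωC) = 293.4 Ω
Branch 1: Z₁ = R = 14.00 Ω
Branch 2 (series LC): Z₂ = j(X_L − X_C) = −j37.43 Ω
Parallel: Z = Z₁Z₂/(Z₁+Z₂), |Z| = 13.11 Ω, ∠Z = -20.51°
cos φ = cos(-20.51°) = 0.9366

0.9366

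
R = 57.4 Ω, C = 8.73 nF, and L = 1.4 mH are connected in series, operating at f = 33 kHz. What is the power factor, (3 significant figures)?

0.214

ω = 2πf = 207300 rad/s
X_L = ωL = 290 Ω
X_C = 1/(ωC) = 552 Ω
Net reactance X = X_L − X_C = -262 Ω
Z = 57.4 − j262 Ω
|Z| = √(57.4² + 262²) = 268 Ω
∠Z = arctan(-262/57.4) = -77.7°
cos φ = cos(-77.7°) = 0.214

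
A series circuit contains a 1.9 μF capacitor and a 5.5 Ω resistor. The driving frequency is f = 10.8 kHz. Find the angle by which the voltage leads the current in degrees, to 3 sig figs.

-54.7°

ω = 2πf = 67860 rad/s
X_C = 1/(ωC) = 7.76 Ω
Z = 5.50 − j7.76 Ω
|Z| = √(5.50² + 7.76²) = 9.51 Ω
∠Z = arctan(-7.76/5.50) = -54.7°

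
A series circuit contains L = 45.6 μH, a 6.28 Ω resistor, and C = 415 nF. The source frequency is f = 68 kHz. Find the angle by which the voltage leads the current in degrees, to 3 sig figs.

65.6°

ω = 2πf = 427300 rad/s
X_L = ωL = 19.5 Ω
X_C = 1/(ωC) = 5.64 Ω
Net reactance X = X_L − X_C = 13.8 Ω
Z = 6.28 + j13.8 Ω
|Z| = √(6.28² + 13.8²) = 15.2 Ω
∠Z = arctan(13.8/6.28) = 65.6°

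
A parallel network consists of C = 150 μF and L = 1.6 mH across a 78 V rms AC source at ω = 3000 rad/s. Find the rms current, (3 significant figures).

18.8 A

X_L = ωL = 4.80 Ω
X_C = 1/(ωC) = 2.22 Ω
Parallel: admittances add. Y = 1/(jωL) + jωC
Y = (0 + j0.242) S
|Y| = 0.242 S → |Z| = 1/|Y| = 4.14 Ω, ∠Z = −∠Y = -90.0°
I = V/|Z| = 78/4.14 = 18.8 A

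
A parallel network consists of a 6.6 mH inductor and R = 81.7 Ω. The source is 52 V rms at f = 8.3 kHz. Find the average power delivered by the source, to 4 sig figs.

ω = 2πf = 52150 rad/s
X_L = ωL = 344.2 Ω
Parallel: admittances add. Y = 1/R + 1/(jωL)
Y = (0.01224 − j0.002905) S
|Y| = 0.01258 S → |Z| = 1/|Y| = 79.49 Ω, ∠Z = −∠Y = 13.35°
I = V/|Z| = 654.2 mA
P = VI cos φ = 52 × 0.6542 × cos(13.35°) = 33.10 W

33.10 W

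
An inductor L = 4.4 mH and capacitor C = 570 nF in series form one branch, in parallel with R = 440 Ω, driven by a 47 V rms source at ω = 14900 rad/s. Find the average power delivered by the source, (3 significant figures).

X_L = ωL = 65.6 Ω
X_C = 1/(ωC) = 118 Ω
Branch 1: Z₁ = R = 440 Ω
Branch 2 (series LC): Z₂ = j(X_L − X_C) = −j52.2 Ω
Parallel: Z = Z₁Z₂/(Z₁+Z₂), |Z| = 51.8 Ω, ∠Z = -83.2°
I = V/|Z| = 907 mA
P = VI cos φ = 47 × 0.907 × cos(-83.2°) = 5.02 W

5.02 W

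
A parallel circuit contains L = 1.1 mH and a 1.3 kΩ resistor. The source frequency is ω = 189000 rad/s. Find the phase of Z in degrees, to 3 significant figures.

80.9°

X_L = ωL = 208 Ω
Parallel: admittances add. Y = 1/R + 1/(jωL)
Y = (0.000769 − j0.00481) S
|Y| = 0.00487 S → |Z| = 1/|Y| = 205 Ω, ∠Z = −∠Y = 80.9°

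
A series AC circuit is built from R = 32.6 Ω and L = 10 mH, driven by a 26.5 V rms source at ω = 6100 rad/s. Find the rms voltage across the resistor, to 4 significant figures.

12.49 V

X_L = ωL = 61.00 Ω
Z = 32.60 + j61.00 Ω
|Z| = √(32.60² + 61.00²) = 69.16 Ω
I = V/|Z| = 383.1 mA
V_R = I·|Z_R| = 0.3831 × 32.60 = 12.49 V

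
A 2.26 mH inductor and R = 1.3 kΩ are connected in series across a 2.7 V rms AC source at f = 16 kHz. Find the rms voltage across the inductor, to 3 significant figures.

0.465 V

ω = 2πf = 100500 rad/s
X_L = ωL = 227 Ω
Z = 1300 + j227 Ω
|Z| = √(1300² + 227²) = 1320 Ω
I = V/|Z| = 2.05 mA
V_L = I·|Z_L| = 0.00205 × 227 = 0.465 V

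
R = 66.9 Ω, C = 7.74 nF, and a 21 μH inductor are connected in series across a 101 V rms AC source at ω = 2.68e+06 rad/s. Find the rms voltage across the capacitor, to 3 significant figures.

72.3 V

X_L = ωL = 56.3 Ω
X_C = 1/(ωC) = 48.2 Ω
Net reactance X = X_L − X_C = 8.07 Ω
Z = 66.9 + j8.07 Ω
|Z| = √(66.9² + 8.07²) = 67.4 Ω
I = V/|Z| = 1.50 A
V_C = I·|Z_C| = 1.50 × 48.2 = 72.3 V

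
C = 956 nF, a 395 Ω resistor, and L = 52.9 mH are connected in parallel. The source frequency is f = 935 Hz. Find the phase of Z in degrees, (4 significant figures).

ω = 2πf = 5875 rad/s
X_L = ωL = 310.8 Ω
X_C = 1/(ωC) = 178.1 Ω
Parallel: admittances add. Y = 1/R + 1/(jωL) + jωC
Y = (0.002532 + j0.002399) S
|Y| = 0.003487 S → |Z| = 1/|Y| = 286.7 Ω, ∠Z = −∠Y = -43.45°

-43.45°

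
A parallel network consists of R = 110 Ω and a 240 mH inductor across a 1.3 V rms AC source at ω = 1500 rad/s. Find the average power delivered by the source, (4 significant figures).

X_L = ωL = 360.0 Ω
Parallel: admittances add. Y = 1/R + 1/(jωL)
Y = (0.009091 − j0.002778) S
|Y| = 0.009506 S → |Z| = 1/|Y| = 105.2 Ω, ∠Z = −∠Y = 16.99°
I = V/|Z| = 12.36 mA
P = VI cos φ = 1.3 × 0.01236 × cos(16.99°) = 15.36 mW

15.36 mW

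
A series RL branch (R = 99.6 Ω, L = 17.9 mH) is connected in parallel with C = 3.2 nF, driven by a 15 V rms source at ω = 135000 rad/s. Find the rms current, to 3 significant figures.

X_L = ωL = 2420 Ω
X_C = 1/(ωC) = 2310 Ω
Branch 1 (R+jX_L): Z₁ = 99.6 + j2420 Ω, |Z₁| = 2420 Ω
Branch 2 (−jX_C): Z₂ = −j2310 Ω
Parallel: Z = Z₁Z₂/(Z₁+Z₂), |Z| = 39300 Ω, ∠Z = -48.0°
I = V/|Z| = 15/39300 = 381 μA

381 μA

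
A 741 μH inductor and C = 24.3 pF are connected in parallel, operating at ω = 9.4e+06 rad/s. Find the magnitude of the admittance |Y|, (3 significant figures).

X_L = ωL = 6970 Ω
X_C = 1/(ωC) = 4380 Ω
Parallel: admittances add. Y = 1/(jωL) + jωC
Y = (0 + j8.49e-05) S
|Y| = 8.49e-05 S → |Z| = 1/|Y| = 11800 Ω, ∠Z = −∠Y = -90.0°

84.9 μS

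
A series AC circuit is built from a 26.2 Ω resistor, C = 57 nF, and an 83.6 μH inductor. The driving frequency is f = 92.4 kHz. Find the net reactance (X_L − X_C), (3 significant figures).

18.3 Ω

ω = 2πf = 580600 rad/s
X_L = ωL = 48.5 Ω
X_C = 1/(ωC) = 30.2 Ω
X = 48.5 − 30.2 = 18.3 Ω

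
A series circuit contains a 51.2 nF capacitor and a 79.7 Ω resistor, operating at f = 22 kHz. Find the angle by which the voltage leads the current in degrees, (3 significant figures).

ω = 2πf = 138200 rad/s
X_C = 1/(ωC) = 141 Ω
Z = 79.7 − j141 Ω
|Z| = √(79.7² + 141²) = 162 Ω
∠Z = arctan(-141/79.7) = -60.6°

-60.6°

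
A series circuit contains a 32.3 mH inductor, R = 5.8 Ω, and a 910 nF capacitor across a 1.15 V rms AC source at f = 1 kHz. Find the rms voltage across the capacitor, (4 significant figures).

ω = 2πf = 6283 rad/s
X_L = ωL = 202.9 Ω
X_C = 1/(ωC) = 174.9 Ω
Net reactance X = X_L − X_C = 28.05 Ω
Z = 5.800 + j28.05 Ω
|Z| = √(5.800² + 28.05²) = 28.64 Ω
I = V/|Z| = 40.15 mA
V_C = I·|Z_C| = 0.04015 × 174.9 = 7.022 V

7.022 V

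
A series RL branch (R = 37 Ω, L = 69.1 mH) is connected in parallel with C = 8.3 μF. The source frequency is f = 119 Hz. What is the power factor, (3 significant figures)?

ω = 2πf = 747.7 rad/s
X_L = ωL = 51.7 Ω
X_C = 1/(ωC) = 161 Ω
Branch 1 (R+jX_L): Z₁ = 37.0 + j51.7 Ω, |Z₁| = 63.5 Ω
Branch 2 (−jX_C): Z₂ = −j161 Ω
Parallel: Z = Z₁Z₂/(Z₁+Z₂), |Z| = 88.6 Ω, ∠Z = 35.7°
cos φ = cos(35.7°) = 0.812

0.812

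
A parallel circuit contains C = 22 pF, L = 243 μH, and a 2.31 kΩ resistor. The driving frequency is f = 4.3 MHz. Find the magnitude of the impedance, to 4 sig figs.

ω = 2πf = 2.702e+07 rad/s
X_L = ωL = 6565 Ω
X_C = 1/(ωC) = 1682 Ω
Parallel: admittances add. Y = 1/R + 1/(jωL) + jωC
Y = (0.0004329 + j0.0004421) S
|Y| = 0.0006187 S → |Z| = 1/|Y| = 1616 Ω, ∠Z = −∠Y = -45.60°

1616 Ω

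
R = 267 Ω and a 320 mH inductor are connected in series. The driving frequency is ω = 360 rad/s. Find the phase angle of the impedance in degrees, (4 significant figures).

X_L = ωL = 115.2 Ω
Z = 267.0 + j115.2 Ω
|Z| = √(267.0² + 115.2²) = 290.8 Ω
∠Z = arctan(115.2/267.0) = 23.34°

23.34°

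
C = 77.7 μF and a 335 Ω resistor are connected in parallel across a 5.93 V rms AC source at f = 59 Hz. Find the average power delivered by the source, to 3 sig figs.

105 mW

ω = 2πf = 370.7 rad/s
X_C = 1/(ωC) = 34.7 Ω
Parallel: admittances add. Y = 1/R + jωC
Y = (0.00299 + j0.0288) S
|Y| = 0.0290 S → |Z| = 1/|Y| = 34.5 Ω, ∠Z = −∠Y = -84.1°
I = V/|Z| = 172 mA
P = VI cos φ = 5.93 × 0.172 × cos(-84.1°) = 105 mW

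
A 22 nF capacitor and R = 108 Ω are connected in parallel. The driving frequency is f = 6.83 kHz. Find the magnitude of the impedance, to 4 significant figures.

107.4 Ω

ω = 2πf = 42910 rad/s
X_C = 1/(ωC) = 1059 Ω
Parallel: admittances add. Y = 1/R + jωC
Y = (0.009259 + j0.0009441) S
|Y| = 0.009307 S → |Z| = 1/|Y| = 107.4 Ω, ∠Z = −∠Y = -5.822°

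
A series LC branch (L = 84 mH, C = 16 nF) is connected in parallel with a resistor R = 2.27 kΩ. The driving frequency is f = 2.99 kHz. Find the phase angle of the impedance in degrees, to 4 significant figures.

-52.39°

ω = 2πf = 18790 rad/s
X_L = ωL = 1578 Ω
X_C = 1/(ωC) = 3327 Ω
Branch 1: Z₁ = R = 2270 Ω
Branch 2 (series LC): Z₂ = j(X_L − X_C) = −j1749 Ω
Parallel: Z = Z₁Z₂/(Z₁+Z₂), |Z| = 1385 Ω, ∠Z = -52.39°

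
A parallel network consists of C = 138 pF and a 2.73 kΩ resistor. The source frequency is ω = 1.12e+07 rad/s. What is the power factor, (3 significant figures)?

0.231

X_C = 1/(ωC) = 647 Ω
Parallel: admittances add. Y = 1/R + jωC
Y = (0.000366 + j0.00155) S
|Y| = 0.00159 S → |Z| = 1/|Y| = 630 Ω, ∠Z = −∠Y = -76.7°
cos φ = cos(-76.7°) = 0.231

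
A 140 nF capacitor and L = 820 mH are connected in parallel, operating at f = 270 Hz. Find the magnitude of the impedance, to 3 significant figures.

2080 Ω

ω = 2πf = 1696 rad/s
X_L = ωL = 1390 Ω
X_C = 1/(ωC) = 4210 Ω
Parallel: admittances add. Y = 1/(jωL) + jωC
Y = (0 − j0.000481) S
|Y| = 0.000481 S → |Z| = 1/|Y| = 2080 Ω, ∠Z = −∠Y = 90.0°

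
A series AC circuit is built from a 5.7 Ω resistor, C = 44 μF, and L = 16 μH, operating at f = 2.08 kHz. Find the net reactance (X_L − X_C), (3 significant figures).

-1.53 Ω

ω = 2πf = 13070 rad/s
X_L = ωL = 0.209 Ω
X_C = 1/(ωC) = 1.74 Ω
X = 0.209 − 1.74 = -1.53 Ω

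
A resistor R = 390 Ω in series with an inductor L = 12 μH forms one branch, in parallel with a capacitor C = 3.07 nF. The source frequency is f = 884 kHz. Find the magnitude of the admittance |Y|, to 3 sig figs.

ω = 2πf = 5.554e+06 rad/s
X_L = ωL = 66.7 Ω
X_C = 1/(ωC) = 58.6 Ω
Branch 1 (R+jX_L): Z₁ = 390 + j66.7 Ω, |Z₁| = 396 Ω
Branch 2 (−jX_C): Z₂ = −j58.6 Ω
Parallel: Z = Z₁Z₂/(Z₁+Z₂), |Z| = 59.5 Ω, ∠Z = -81.5°
|Y| = 1/|Z| = 16.8 mS

16.8 mS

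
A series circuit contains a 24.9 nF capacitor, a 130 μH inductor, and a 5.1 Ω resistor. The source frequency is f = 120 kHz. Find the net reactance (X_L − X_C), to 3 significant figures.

44.8 Ω

ω = 2πf = 754000 rad/s
X_L = ωL = 98.0 Ω
X_C = 1/(ωC) = 53.3 Ω
X = 98.0 − 53.3 = 44.8 Ω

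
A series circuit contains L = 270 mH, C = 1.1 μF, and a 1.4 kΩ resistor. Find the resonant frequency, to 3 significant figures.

292 Hz

ω₀ = 1/√(LC) = 1/√(0.27 × 1.1e-06) = 1835 rad/s
f₀ = ω₀/(2π) = 292 Hz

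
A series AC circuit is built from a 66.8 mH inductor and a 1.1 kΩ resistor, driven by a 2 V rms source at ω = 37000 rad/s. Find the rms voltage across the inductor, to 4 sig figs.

X_L = ωL = 2472 Ω
Z = 1100 + j2472 Ω
|Z| = √(1100² + 2472²) = 2705 Ω
I = V/|Z| = 739.3 μA
V_L = I·|Z_L| = 0.0007393 × 2472 = 1.827 V

1.827 V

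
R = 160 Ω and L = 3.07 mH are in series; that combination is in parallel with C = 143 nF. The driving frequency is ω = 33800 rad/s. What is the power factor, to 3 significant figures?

0.912

X_L = ωL = 104 Ω
X_C = 1/(ωC) = 207 Ω
Branch 1 (R+jX_L): Z₁ = 160 + j104 Ω, |Z₁| = 191 Ω
Branch 2 (−jX_C): Z₂ = −j207 Ω
Parallel: Z = Z₁Z₂/(Z₁+Z₂), |Z| = 207 Ω, ∠Z = -24.2°
cos φ = cos(-24.2°) = 0.912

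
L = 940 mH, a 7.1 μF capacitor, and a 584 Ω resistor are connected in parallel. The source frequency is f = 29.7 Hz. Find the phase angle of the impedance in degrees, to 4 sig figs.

68.63°

ω = 2πf = 186.6 rad/s
X_L = ωL = 175.4 Ω
X_C = 1/(ωC) = 754.8 Ω
Parallel: admittances add. Y = 1/R + 1/(jωL) + jωC
Y = (0.001712 − j0.004376) S
|Y| = 0.004699 S → |Z| = 1/|Y| = 212.8 Ω, ∠Z = −∠Y = 68.63°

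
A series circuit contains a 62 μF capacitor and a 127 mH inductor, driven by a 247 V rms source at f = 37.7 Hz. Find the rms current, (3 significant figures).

ω = 2πf = 236.9 rad/s
X_L = ωL = 30.1 Ω
X_C = 1/(ωC) = 68.1 Ω
Net reactance X = X_L − X_C = -38.0 Ω
Z = − j38.0 Ω
|Z| = √(0² + 38.0²) = 38.0 Ω
I = V/|Z| = 247/38.0 = 6.50 A

6.50 A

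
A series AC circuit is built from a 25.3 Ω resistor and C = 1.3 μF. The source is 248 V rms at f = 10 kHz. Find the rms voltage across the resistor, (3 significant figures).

223 V

ω = 2πf = 62830 rad/s
X_C = 1/(ωC) = 12.2 Ω
Z = 25.3 − j12.2 Ω
|Z| = √(25.3² + 12.2²) = 28.1 Ω
I = V/|Z| = 8.82 A
V_R = I·|Z_R| = 8.82 × 25.3 = 223 V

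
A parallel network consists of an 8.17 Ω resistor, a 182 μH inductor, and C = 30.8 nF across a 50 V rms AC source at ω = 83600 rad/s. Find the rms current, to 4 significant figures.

X_L = ωL = 15.22 Ω
X_C = 1/(ωC) = 388.4 Ω
Parallel: admittances add. Y = 1/R + 1/(jωL) + jωC
Y = (0.1224 − j0.06315) S
|Y| = 0.1377 S → |Z| = 1/|Y| = 7.261 Ω, ∠Z = −∠Y = 27.29°
I = V/|Z| = 50/7.261 = 6.886 A

6.886 A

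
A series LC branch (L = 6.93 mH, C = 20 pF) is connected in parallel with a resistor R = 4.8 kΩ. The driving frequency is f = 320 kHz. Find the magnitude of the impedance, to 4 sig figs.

4395 Ω

ω = 2πf = 2.011e+06 rad/s
X_L = ωL = 13930 Ω
X_C = 1/(ωC) = 24870 Ω
Branch 1: Z₁ = R = 4800 Ω
Branch 2 (series LC): Z₂ = j(X_L − X_C) = −j10930 Ω
Parallel: Z = Z₁Z₂/(Z₁+Z₂), |Z| = 4395 Ω, ∠Z = -23.70°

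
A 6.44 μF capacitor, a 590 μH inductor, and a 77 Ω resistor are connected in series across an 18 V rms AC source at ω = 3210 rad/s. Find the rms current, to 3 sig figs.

X_L = ωL = 1.89 Ω
X_C = 1/(ωC) = 48.4 Ω
Net reactance X = X_L − X_C = -46.5 Ω
Z = 77.0 − j46.5 Ω
|Z| = √(77.0² + 46.5²) = 89.9 Ω
I = V/|Z| = 18/89.9 = 200 mA

200 mA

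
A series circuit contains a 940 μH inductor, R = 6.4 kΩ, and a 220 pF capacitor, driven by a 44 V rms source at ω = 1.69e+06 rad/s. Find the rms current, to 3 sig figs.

6.78 mA

X_L = ωL = 1590 Ω
X_C = 1/(ωC) = 2690 Ω
Net reactance X = X_L − X_C = -1100 Ω
Z = 6400 − j1100 Ω
|Z| = √(6400² + 1100²) = 6490 Ω
I = V/|Z| = 44/6490 = 6.78 mA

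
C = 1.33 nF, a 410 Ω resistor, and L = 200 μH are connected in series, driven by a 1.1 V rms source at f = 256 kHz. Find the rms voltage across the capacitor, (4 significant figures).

ω = 2πf = 1.608e+06 rad/s
X_L = ωL = 321.7 Ω
X_C = 1/(ωC) = 467.4 Ω
Net reactance X = X_L − X_C = -145.7 Ω
Z = 410.0 − j145.7 Ω
|Z| = √(410.0² + 145.7²) = 435.1 Ω
I = V/|Z| = 2.528 mA
V_C = I·|Z_C| = 0.002528 × 467.4 = 1.182 V

1.182 V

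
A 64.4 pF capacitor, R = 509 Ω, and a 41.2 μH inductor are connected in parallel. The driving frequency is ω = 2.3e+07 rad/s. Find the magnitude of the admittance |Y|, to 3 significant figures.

X_L = ωL = 948 Ω
X_C = 1/(ωC) = 675 Ω
Parallel: admittances add. Y = 1/R + 1/(jωL) + jωC
Y = (0.00196 + j0.000426) S
|Y| = 0.00201 S → |Z| = 1/|Y| = 497 Ω, ∠Z = −∠Y = -12.2°

2.01 mS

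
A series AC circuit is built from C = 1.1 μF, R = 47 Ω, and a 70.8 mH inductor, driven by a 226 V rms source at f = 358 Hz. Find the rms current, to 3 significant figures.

906 mA

ω = 2πf = 2249 rad/s
X_L = ωL = 159 Ω
X_C = 1/(ωC) = 404 Ω
Net reactance X = X_L − X_C = -245 Ω
Z = 47.0 − j245 Ω
|Z| = √(47.0² + 245²) = 249 Ω
I = V/|Z| = 226/249 = 906 mA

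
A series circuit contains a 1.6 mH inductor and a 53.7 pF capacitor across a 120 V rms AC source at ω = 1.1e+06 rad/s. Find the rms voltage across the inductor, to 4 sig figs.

X_L = ωL = 1760 Ω
X_C = 1/(ωC) = 16930 Ω
Net reactance X = X_L − X_C = -15170 Ω
Z = − j15170 Ω
|Z| = √(0² + 15170²) = 15170 Ω
I = V/|Z| = 7.911 mA
V_L = I·|Z_L| = 0.007911 × 1760 = 13.92 V

13.92 V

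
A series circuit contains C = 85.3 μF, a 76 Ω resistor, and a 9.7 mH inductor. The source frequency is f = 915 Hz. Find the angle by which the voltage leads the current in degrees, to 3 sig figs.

ω = 2πf = 5749 rad/s
X_L = ωL = 55.8 Ω
X_C = 1/(ωC) = 2.04 Ω
Net reactance X = X_L − X_C = 53.7 Ω
Z = 76.0 + j53.7 Ω
|Z| = √(76.0² + 53.7²) = 93.1 Ω
∠Z = arctan(53.7/76.0) = 35.3°

35.3°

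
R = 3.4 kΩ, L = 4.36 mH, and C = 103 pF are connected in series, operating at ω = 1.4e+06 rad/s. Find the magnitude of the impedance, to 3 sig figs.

3500 Ω

X_L = ωL = 6100 Ω
X_C = 1/(ωC) = 6930 Ω
Net reactance X = X_L − X_C = -831 Ω
Z = 3400 − j831 Ω
|Z| = √(3400² + 831²) = 3500 Ω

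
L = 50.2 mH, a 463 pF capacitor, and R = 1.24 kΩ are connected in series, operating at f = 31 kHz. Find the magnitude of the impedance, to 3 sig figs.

1800 Ω

ω = 2πf = 194800 rad/s
X_L = ωL = 9780 Ω
X_C = 1/(ωC) = 11100 Ω
Net reactance X = X_L − X_C = -1310 Ω
Z = 1240 − j1310 Ω
|Z| = √(1240² + 1310²) = 1800 Ω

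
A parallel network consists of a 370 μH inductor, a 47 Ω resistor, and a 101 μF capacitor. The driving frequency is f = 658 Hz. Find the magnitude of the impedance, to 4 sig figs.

ω = 2πf = 4134 rad/s
X_L = ωL = 1.530 Ω
X_C = 1/(ωC) = 2.395 Ω
Parallel: admittances add. Y = 1/R + 1/(jωL) + jωC
Y = (0.02128 − j0.2362) S
|Y| = 0.2371 S → |Z| = 1/|Y| = 4.217 Ω, ∠Z = −∠Y = 84.85°

4.217 Ω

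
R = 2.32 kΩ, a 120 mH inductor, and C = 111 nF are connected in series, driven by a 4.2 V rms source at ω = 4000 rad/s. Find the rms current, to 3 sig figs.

1.44 mA

X_L = ωL = 480 Ω
X_C = 1/(ωC) = 2250 Ω
Net reactance X = X_L − X_C = -1770 Ω
Z = 2320 − j1770 Ω
|Z| = √(2320² + 1770²) = 2920 Ω
I = V/|Z| = 4.2/2920 = 1.44 mA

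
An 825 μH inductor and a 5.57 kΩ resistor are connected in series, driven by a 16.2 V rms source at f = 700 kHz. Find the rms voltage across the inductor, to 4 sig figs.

8.843 V

ω = 2πf = 4.398e+06 rad/s
X_L = ωL = 3629 Ω
Z = 5570 + j3629 Ω
|Z| = √(5570² + 3629²) = 6648 Ω
I = V/|Z| = 2.437 mA
V_L = I·|Z_L| = 0.002437 × 3629 = 8.843 V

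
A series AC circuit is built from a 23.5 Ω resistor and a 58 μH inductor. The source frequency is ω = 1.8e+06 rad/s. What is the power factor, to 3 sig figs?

0.220

X_L = ωL = 104 Ω
Z = 23.5 + j104 Ω
|Z| = √(23.5² + 104²) = 107 Ω
∠Z = arctan(104/23.5) = 77.3°
cos φ = cos(77.3°) = 0.220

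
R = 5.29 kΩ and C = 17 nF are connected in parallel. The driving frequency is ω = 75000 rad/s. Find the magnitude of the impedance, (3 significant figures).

X_C = 1/(ωC) = 784 Ω
Parallel: admittances add. Y = 1/R + jωC
Y = (0.000189 + j0.00128) S
|Y| = 0.00129 S → |Z| = 1/|Y| = 776 Ω, ∠Z = −∠Y = -81.6°

776 Ω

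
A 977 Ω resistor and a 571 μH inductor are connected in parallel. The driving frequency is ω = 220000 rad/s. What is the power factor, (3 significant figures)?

X_L = ωL = 126 Ω
Parallel: admittances add. Y = 1/R + 1/(jωL)
Y = (0.00102 − j0.00796) S
|Y| = 0.00803 S → |Z| = 1/|Y| = 125 Ω, ∠Z = −∠Y = 82.7°
cos φ = cos(82.7°) = 0.128

0.128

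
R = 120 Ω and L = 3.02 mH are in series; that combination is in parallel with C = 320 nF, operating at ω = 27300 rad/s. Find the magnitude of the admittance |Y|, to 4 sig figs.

X_L = ωL = 82.45 Ω
X_C = 1/(ωC) = 114.5 Ω
Branch 1 (R+jX_L): Z₁ = 120.0 + j82.45 Ω, |Z₁| = 145.6 Ω
Branch 2 (−jX_C): Z₂ = −j114.5 Ω
Parallel: Z = Z₁Z₂/(Z₁+Z₂), |Z| = 134.2 Ω, ∠Z = -40.57°
|Y| = 1/|Z| = 7.452 mS

7.452 mS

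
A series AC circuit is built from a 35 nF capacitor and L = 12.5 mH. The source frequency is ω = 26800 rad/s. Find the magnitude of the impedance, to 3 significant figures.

X_L = ωL = 335 Ω
X_C = 1/(ωC) = 1070 Ω
Net reactance X = X_L − X_C = -731 Ω
Z = − j731 Ω
|Z| = √(0² + 731²) = 731 Ω

731 Ω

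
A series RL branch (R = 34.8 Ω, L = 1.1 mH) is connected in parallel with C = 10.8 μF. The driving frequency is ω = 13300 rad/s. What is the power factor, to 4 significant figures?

X_L = ωL = 14.63 Ω
X_C = 1/(ωC) = 6.962 Ω
Branch 1 (R+jX_L): Z₁ = 34.80 + j14.63 Ω, |Z₁| = 37.75 Ω
Branch 2 (−jX_C): Z₂ = −j6.962 Ω
Parallel: Z = Z₁Z₂/(Z₁+Z₂), |Z| = 7.375 Ω, ∠Z = -79.62°
cos φ = cos(-79.62°) = 0.1801

0.1801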